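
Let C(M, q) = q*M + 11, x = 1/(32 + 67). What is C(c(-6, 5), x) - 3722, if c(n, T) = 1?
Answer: -367388/99 ≈ -3711.0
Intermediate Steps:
x = 1/99 ≈ 0.010101
C(M, q) = 11 + M*q (C(M, q) = M*q + 11 = 11 + M*q)
C(c(-6, 5), x) - 3722 = (11 + 1*(1/99)) - 3722 = (11 + 1/99) - 3722 = 1090/99 - 3722 = -367388/99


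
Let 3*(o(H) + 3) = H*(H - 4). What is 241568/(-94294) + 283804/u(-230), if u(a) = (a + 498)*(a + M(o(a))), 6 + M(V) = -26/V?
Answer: -94258489001213/13371906915142 ≈ -7.0490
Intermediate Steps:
o(H) = -3 + H*(-4 + H)/3 (o(H) = -3 + (H*(H - 4))/3 = -3 + (H*(-4 + H))/3 = -3 + H*(-4 + H)/3)
M(V) = -6 - 26/V
u(a) = (498 + a)*(-6 + a - 26/(-3 - 4*a/3 + a**2/3)) (u(a) = (a + 498)*(a + (-6 - 26/(-3 - 4*a/3 + a**2/3))) = (498 + a)*(-6 + a - 26/(-3 - 4*a/3 + a**2/3)))
241568/(-94294) + 283804/u(-230) = 241568/(-94294) + 283804/(((-11952 + (-230)**4 - 4965*(-230)**2 + 488*(-230)**3 + 7446*(-230))/(-9 + (-230)**2 - 4*(-230)))) = 241568*(-1/94294) + 283804/(((-11952 + 2798410000 - 4965*52900 + 488*(-12167000) - 1712580)/(-9 + 52900 + 920))) = -120784/47147 + 283804/(((-11952 + 2798410000 - 262648500 - 5937496000 - 1712580)/53811)) = -120784/47147 + 283804/(((1/53811)*(-3403459032))) = -120784/47147 + 283804/(-1134486344/17937) = -120784/47147 + 283804*(-17937/1134486344) = -120784/47147 - 1272648087/283621586 = -94258489001213/13371906915142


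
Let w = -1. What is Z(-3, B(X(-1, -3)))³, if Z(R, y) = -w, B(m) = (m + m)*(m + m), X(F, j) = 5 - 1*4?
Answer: 1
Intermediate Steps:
X(F, j) = 1 (X(F, j) = 5 - 4 = 1)
B(m) = 4*m² (B(m) = (2*m)*(2*m) = 4*m²)
Z(R, y) = 1 (Z(R, y) = -1*(-1) = 1)
Z(-3, B(X(-1, -3)))³ = 1³ = 1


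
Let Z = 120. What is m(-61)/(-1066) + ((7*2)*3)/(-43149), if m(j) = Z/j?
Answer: 407798/467634479 ≈ 0.00087204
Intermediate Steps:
m(j) = 120/j
m(-61)/(-1066) + ((7*2)*3)/(-43149) = (120/(-61))/(-1066) + ((7*2)*3)/(-43149) = (120*(-1/61))*(-1/1066) + (14*3)*(-1/43149) = -120/61*(-1/1066) + 42*(-1/43149) = 60/32513 - 14/14383 = 407798/467634479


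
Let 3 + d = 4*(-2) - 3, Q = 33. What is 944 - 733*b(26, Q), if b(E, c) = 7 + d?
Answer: 6075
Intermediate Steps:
d = -14 (d = -3 + (4*(-2) - 3) = -3 + (-8 - 3) = -3 - 11 = -14)
b(E, c) = -7 (b(E, c) = 7 - 14 = -7)
944 - 733*b(26, Q) = 944 - 733*(-7) = 944 + 5131 = 6075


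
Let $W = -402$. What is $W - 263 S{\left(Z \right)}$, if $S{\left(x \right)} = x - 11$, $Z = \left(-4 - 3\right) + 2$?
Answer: $3806$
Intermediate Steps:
$Z = -5$ ($Z = -7 + 2 = -5$)
$S{\left(x \right)} = -11 + x$ ($S{\left(x \right)} = x - 11 = -11 + x$)
$W - 263 S{\left(Z \right)} = -402 - 263 \left(-11 - 5\right) = -402 - -4208 = -402 + 4208 = 3806$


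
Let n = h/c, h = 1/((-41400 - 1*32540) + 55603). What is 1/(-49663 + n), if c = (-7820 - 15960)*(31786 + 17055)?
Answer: -21297306576260/1057688136496800379 ≈ -2.0136e-5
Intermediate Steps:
c = -1161438980 (c = -23780*48841 = -1161438980)
h = -1/18337 (h = 1/((-41400 - 32540) + 55603) = 1/(-73940 + 55603) = 1/(-18337) = -1/18337 ≈ -5.4535e-5)
n = 1/21297306576260 (n = -1/18337/(-1161438980) = -1/18337*(-1/1161438980) = 1/21297306576260 ≈ 4.6954e-14)
1/(-49663 + n) = 1/(-49663 + 1/21297306576260) = 1/(-1057688136496800379/21297306576260) = -21297306576260/1057688136496800379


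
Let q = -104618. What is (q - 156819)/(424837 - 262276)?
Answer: -261437/162561 ≈ -1.6082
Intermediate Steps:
(q - 156819)/(424837 - 262276) = (-104618 - 156819)/(424837 - 262276) = -261437/162561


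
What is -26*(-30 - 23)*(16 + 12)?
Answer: 38584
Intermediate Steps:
-26*(-30 - 23)*(16 + 12) = -(-1378)*28 = -26*(-1484) = 38584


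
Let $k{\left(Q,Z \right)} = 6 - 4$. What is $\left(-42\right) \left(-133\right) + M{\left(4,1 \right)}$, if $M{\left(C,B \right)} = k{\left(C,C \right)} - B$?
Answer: $5587$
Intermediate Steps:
$k{\left(Q,Z \right)} = 2$
$M{\left(C,B \right)} = 2 - B$
$\left(-42\right) \left(-133\right) + M{\left(4,1 \right)} = \left(-42\right) \left(-133\right) + \left(2 - 1\right) = 5586 + \left(2 - 1\right) = 5586 + 1 = 5587$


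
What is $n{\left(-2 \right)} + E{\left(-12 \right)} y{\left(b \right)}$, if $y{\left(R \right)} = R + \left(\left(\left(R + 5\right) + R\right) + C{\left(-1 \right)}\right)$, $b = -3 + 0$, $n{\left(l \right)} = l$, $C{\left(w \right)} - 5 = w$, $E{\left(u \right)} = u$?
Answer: $-2$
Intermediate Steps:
$C{\left(w \right)} = 5 + w$
$b = -3$
$y{\left(R \right)} = 9 + 3 R$ ($y{\left(R \right)} = R + \left(\left(\left(R + 5\right) + R\right) + \left(5 - 1\right)\right) = R + \left(\left(\left(5 + R\right) + R\right) + 4\right) = R + \left(\left(5 + 2 R\right) + 4\right) = R + \left(9 + 2 R\right) = 9 + 3 R$)
$n{\left(-2 \right)} + E{\left(-12 \right)} y{\left(b \right)} = -2 - 12 \left(9 + 3 \left(-3\right)\right) = -2 - 12 \left(9 - 9\right) = -2 - 0 = -2 + 0 = -2$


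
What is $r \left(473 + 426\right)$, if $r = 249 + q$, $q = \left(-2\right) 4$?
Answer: $216659$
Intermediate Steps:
$q = -8$
$r = 241$ ($r = 249 - 8 = 241$)
$r \left(473 + 426\right) = 241 \left(473 + 426\right) = 241 \cdot 899 = 216659$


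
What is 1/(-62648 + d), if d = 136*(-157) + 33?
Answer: -1/83967 ≈ -1.1909e-5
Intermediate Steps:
d = -21319 (d = -21352 + 33 = -21319)
1/(-62648 + d) = 1/(-62648 - 21319) = 1/(-83967) = -1/83967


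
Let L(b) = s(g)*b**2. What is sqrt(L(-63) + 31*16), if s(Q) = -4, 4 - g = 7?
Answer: 2*I*sqrt(3845) ≈ 124.02*I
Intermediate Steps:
g = -3 (g = 4 - 1*7 = 4 - 7 = -3)
L(b) = -4*b**2
sqrt(L(-63) + 31*16) = sqrt(-4*(-63)**2 + 31*16) = sqrt(-4*3969 + 496) = sqrt(-15876 + 496) = sqrt(-15380) = 2*I*sqrt(3845)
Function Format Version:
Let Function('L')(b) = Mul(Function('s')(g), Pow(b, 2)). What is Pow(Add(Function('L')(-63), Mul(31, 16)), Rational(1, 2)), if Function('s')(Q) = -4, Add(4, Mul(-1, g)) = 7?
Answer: Mul(2, I, Pow(3845, Rational(1, 2))) ≈ Mul(124.02, I)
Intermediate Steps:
g = -3 (g = Add(4, Mul(-1, 7)) = Add(4, -7) = -3)
Function('L')(b) = Mul(-4, Pow(b, 2))
Pow(Add(Function('L')(-63), Mul(31, 16)), Rational(1, 2)) = Pow(Add(Mul(-4, Pow(-63, 2)), Mul(31, 16)), Rational(1, 2)) = Pow(Add(Mul(-4, 3969), 496), Rational(1, 2)) = Pow(Add(-15876, 496), Rational(1, 2)) = Pow(-15380, Rational(1, 2)) = Mul(2, I, Pow(3845, Rational(1, 2)))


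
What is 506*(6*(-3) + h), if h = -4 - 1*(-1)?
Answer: -10626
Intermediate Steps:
h = -3 (h = -4 + 1 = -3)
506*(6*(-3) + h) = 506*(6*(-3) - 3) = 506*(-18 - 3) = 506*(-21) = -10626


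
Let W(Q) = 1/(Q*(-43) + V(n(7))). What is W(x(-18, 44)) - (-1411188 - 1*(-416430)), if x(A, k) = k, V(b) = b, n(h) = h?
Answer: 1875118829/1885 ≈ 9.9476e+5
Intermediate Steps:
W(Q) = 1/(7 - 43*Q) (W(Q) = 1/(Q*(-43) + 7) = 1/(-43*Q + 7) = 1/(7 - 43*Q))
W(x(-18, 44)) - (-1411188 - 1*(-416430)) = -1/(-7 + 43*44) - (-1411188 - 1*(-416430)) = -1/(-7 + 1892) - (-1411188 + 416430) = -1/1885 - 1*(-994758) = -1*1/1885 + 994758 = -1/1885 + 994758 = 1875118829/1885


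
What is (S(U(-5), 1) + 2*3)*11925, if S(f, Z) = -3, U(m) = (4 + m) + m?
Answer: 35775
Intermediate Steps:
U(m) = 4 + 2*m
(S(U(-5), 1) + 2*3)*11925 = (-3 + 2*3)*11925 = (-3 + 6)*11925 = 3*11925 = 35775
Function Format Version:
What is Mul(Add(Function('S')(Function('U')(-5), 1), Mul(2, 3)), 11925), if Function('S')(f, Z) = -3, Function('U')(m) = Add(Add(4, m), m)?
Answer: 35775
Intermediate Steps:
Function('U')(m) = Add(4, Mul(2, m))
Mul(Add(Function('S')(Function('U')(-5), 1), Mul(2, 3)), 11925) = Mul(Add(-3, Mul(2, 3)), 11925) = Mul(Add(-3, 6), 11925) = Mul(3, 11925) = 35775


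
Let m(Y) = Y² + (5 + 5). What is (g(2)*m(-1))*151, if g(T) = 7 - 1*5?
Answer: 3322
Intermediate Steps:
g(T) = 2 (g(T) = 7 - 5 = 2)
m(Y) = 10 + Y² (m(Y) = Y² + 10 = 10 + Y²)
(g(2)*m(-1))*151 = (2*(10 + (-1)²))*151 = (2*(10 + 1))*151 = (2*11)*151 = 22*151 = 3322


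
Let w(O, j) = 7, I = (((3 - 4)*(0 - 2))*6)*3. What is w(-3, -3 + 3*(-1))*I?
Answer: 252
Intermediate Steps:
I = 36 (I = (-1*(-2)*6)*3 = (2*6)*3 = 12*3 = 36)
w(-3, -3 + 3*(-1))*I = 7*36 = 252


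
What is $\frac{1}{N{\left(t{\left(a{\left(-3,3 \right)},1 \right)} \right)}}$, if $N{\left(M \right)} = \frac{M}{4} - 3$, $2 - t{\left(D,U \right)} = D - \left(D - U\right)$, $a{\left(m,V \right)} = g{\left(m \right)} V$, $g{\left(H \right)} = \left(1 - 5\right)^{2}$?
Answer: $- \frac{4}{11} \approx -0.36364$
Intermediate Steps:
$g{\left(H \right)} = 16$ ($g{\left(H \right)} = \left(-4\right)^{2} = 16$)
$a{\left(m,V \right)} = 16 V$
$t{\left(D,U \right)} = 2 - U$ ($t{\left(D,U \right)} = 2 - \left(D - \left(D - U\right)\right) = 2 - U$)
$N{\left(M \right)} = -3 + \frac{M}{4}$ ($N{\left(M \right)} = M \frac{1}{4} - 3 = \frac{M}{4} - 3 = -3 + \frac{M}{4}$)
$\frac{1}{N{\left(t{\left(a{\left(-3,3 \right)},1 \right)} \right)}} = \frac{1}{-3 + \frac{2 - 1}{4}} = \frac{1}{-3 + \frac{1}{4} \cdot 1} = \frac{1}{-3 + \frac{1}{4}} = \frac{1}{- \frac{11}{4}} = - \frac{4}{11}$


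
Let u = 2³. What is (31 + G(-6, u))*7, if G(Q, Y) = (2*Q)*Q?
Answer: 721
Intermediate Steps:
u = 8
G(Q, Y) = 2*Q²
(31 + G(-6, u))*7 = (31 + 2*(-6)²)*7 = (31 + 2*36)*7 = (31 + 72)*7 = 103*7 = 721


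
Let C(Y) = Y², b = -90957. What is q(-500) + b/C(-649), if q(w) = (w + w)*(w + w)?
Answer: 421200909043/421201 ≈ 1.0000e+6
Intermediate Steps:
q(w) = 4*w² (q(w) = (2*w)*(2*w) = 4*w²)
q(-500) + b/C(-649) = 4*(-500)² - 90957/((-649)²) = 4*250000 - 90957/421201 = 1000000 - 90957*1/421201 = 1000000 - 90957/421201 = 421200909043/421201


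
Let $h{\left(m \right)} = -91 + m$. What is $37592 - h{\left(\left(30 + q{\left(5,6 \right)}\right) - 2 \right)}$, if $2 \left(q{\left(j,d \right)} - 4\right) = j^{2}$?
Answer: $\frac{75277}{2} \approx 37639.0$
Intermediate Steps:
$q{\left(j,d \right)} = 4 + \frac{j^{2}}{2}$
$37592 - h{\left(\left(30 + q{\left(5,6 \right)}\right) - 2 \right)} = 37592 - \left(-91 + \left(\left(30 + \left(4 + \frac{5^{2}}{2}\right)\right) - 2\right)\right) = 37592 - \left(-91 + \left(\left(30 + \left(4 + \frac{1}{2} \cdot 25\right)\right) - 2\right)\right) = 37592 - \left(-91 + \left(\left(30 + \left(4 + \frac{25}{2}\right)\right) - 2\right)\right) = 37592 - \left(-91 + \left(\left(30 + \frac{33}{2}\right) - 2\right)\right) = 37592 - \left(-91 + \left(\frac{93}{2} - 2\right)\right) = 37592 - \left(-91 + \frac{89}{2}\right) = 37592 - - \frac{93}{2} = 37592 + \frac{93}{2} = \frac{75277}{2}$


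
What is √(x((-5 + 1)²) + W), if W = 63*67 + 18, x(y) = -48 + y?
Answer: √4207 ≈ 64.861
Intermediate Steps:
W = 4239 (W = 4221 + 18 = 4239)
√(x((-5 + 1)²) + W) = √((-48 + (-5 + 1)²) + 4239) = √((-48 + (-4)²) + 4239) = √((-48 + 16) + 4239) = √(-32 + 4239) = √4207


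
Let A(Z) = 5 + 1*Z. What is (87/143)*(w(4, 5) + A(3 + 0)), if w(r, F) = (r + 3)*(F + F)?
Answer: 522/11 ≈ 47.455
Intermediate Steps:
A(Z) = 5 + Z
w(r, F) = 2*F*(3 + r) (w(r, F) = (3 + r)*(2*F) = 2*F*(3 + r))
(87/143)*(w(4, 5) + A(3 + 0)) = (87/143)*(2*5*(3 + 4) + (5 + (3 + 0))) = (87*(1/143))*(2*5*7 + (5 + 3)) = 87*(70 + 8)/143 = (87/143)*78 = 522/11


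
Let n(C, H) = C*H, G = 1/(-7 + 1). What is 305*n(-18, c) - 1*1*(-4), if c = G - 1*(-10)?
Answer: -53981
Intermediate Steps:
G = -1/6 (G = 1/(-6) = -1/6 ≈ -0.16667)
c = 59/6 (c = -1/6 - 1*(-10) = -1/6 + 10 = 59/6 ≈ 9.8333)
305*n(-18, c) - 1*1*(-4) = 305*(-18*59/6) - 1*1*(-4) = 305*(-177) - 1*(-4) = -53985 + 4 = -53981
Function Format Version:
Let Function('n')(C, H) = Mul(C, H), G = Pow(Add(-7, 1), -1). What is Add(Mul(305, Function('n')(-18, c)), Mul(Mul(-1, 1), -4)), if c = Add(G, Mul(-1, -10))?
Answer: -53981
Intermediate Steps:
G = Rational(-1, 6) (G = Pow(-6, -1) = Rational(-1, 6) ≈ -0.16667)
c = Rational(59, 6) (c = Add(Rational(-1, 6), Mul(-1, -10)) = Add(Rational(-1, 6), 10) = Rational(59, 6) ≈ 9.8333)
Add(Mul(305, Function('n')(-18, c)), Mul(Mul(-1, 1), -4)) = Add(Mul(305, Mul(-18, Rational(59, 6))), Mul(Mul(-1, 1), -4)) = Add(Mul(305, -177), Mul(-1, -4)) = Add(-53985, 4) = -53981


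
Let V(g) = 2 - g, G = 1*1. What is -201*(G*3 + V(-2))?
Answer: -1407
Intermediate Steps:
G = 1
-201*(G*3 + V(-2)) = -201*(1*3 + (2 - 1*(-2))) = -201*(3 + (2 + 2)) = -201*(3 + 4) = -201*7 = -1407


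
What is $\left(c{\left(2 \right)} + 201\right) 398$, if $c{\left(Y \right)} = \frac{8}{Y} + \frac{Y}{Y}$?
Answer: $81988$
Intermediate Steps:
$c{\left(Y \right)} = 1 + \frac{8}{Y}$ ($c{\left(Y \right)} = \frac{8}{Y} + 1 = 1 + \frac{8}{Y}$)
$\left(c{\left(2 \right)} + 201\right) 398 = \left(\frac{8 + 2}{2} + 201\right) 398 = \left(\frac{1}{2} \cdot 10 + 201\right) 398 = \left(5 + 201\right) 398 = 206 \cdot 398 = 81988$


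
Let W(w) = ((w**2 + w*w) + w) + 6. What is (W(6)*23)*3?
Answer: 5796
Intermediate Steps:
W(w) = 6 + w + 2*w**2 (W(w) = ((w**2 + w**2) + w) + 6 = (2*w**2 + w) + 6 = (w + 2*w**2) + 6 = 6 + w + 2*w**2)
(W(6)*23)*3 = ((6 + 6 + 2*6**2)*23)*3 = ((6 + 6 + 2*36)*23)*3 = ((6 + 6 + 72)*23)*3 = (84*23)*3 = 1932*3 = 5796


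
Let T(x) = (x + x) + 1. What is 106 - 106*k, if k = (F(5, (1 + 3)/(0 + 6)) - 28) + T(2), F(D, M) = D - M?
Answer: 6254/3 ≈ 2084.7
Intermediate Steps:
T(x) = 1 + 2*x (T(x) = 2*x + 1 = 1 + 2*x)
k = -56/3 (k = ((5 - (1 + 3)/(0 + 6)) - 28) + (1 + 2*2) = ((5 - 4/6) - 28) + (1 + 4) = ((5 - 4/6) - 28) + 5 = ((5 - 1*2/3) - 28) + 5 = ((5 - 2/3) - 28) + 5 = (13/3 - 28) + 5 = -71/3 + 5 = -56/3 ≈ -18.667)
106 - 106*k = 106 - 106*(-56/3) = 106 + 5936/3 = 6254/3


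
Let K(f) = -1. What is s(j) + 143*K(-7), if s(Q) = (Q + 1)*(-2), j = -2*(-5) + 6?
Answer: -177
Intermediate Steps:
j = 16 (j = 10 + 6 = 16)
s(Q) = -2 - 2*Q (s(Q) = (1 + Q)*(-2) = -2 - 2*Q)
s(j) + 143*K(-7) = (-2 - 2*16) + 143*(-1) = (-2 - 32) - 143 = -34 - 143 = -177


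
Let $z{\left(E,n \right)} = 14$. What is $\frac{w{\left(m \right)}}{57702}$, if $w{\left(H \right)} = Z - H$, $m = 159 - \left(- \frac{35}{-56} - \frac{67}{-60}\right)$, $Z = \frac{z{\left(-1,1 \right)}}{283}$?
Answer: $- \frac{5338813}{1959559920} \approx -0.0027245$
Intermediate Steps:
$Z = \frac{14}{283} \approx 0.04947$
$m = \frac{18871}{120}$ ($m = 159 - \left(\left(-35\right) \left(- \frac{1}{56}\right) - - \frac{67}{60}\right) = 159 - \left(\frac{5}{8} + \frac{67}{60}\right) = 159 - \frac{209}{120} = \frac{18871}{120} \approx 157.26$)
$w{\left(H \right)} = \frac{14}{283} - H$
$\frac{w{\left(m \right)}}{57702} = \frac{\frac{14}{283} - \frac{18871}{120}}{57702} = \left(\frac{14}{283} - \frac{18871}{120}\right) \frac{1}{57702} = \left(- \frac{5338813}{33960}\right) \frac{1}{57702} = - \frac{5338813}{1959559920}$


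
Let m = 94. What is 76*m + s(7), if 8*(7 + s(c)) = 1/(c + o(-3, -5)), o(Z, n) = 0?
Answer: 399673/56 ≈ 7137.0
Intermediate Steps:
s(c) = -7 + 1/(8*c) (s(c) = -7 + 1/(8*(c + 0)) = -7 + 1/(8*c))
76*m + s(7) = 76*94 + (-7 + (1/8)/7) = 7144 + (-7 + (1/8)*(1/7)) = 7144 + (-7 + 1/56) = 7144 - 391/56 = 399673/56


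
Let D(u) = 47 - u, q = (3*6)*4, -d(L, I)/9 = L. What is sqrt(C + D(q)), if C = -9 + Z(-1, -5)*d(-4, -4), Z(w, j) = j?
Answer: I*sqrt(214) ≈ 14.629*I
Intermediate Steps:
d(L, I) = -9*L
q = 72 (q = 18*4 = 72)
C = -189 (C = -9 - (-45)*(-4) = -9 - 5*36 = -9 - 180 = -189)
sqrt(C + D(q)) = sqrt(-189 + (47 - 1*72)) = sqrt(-189 + (47 - 72)) = sqrt(-189 - 25) = sqrt(-214) = I*sqrt(214)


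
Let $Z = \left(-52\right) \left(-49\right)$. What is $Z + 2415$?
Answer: $4963$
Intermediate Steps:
$Z = 2548$
$Z + 2415 = 2548 + 2415 = 4963$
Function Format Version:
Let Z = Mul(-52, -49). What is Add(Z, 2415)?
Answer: 4963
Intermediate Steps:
Z = 2548
Add(Z, 2415) = Add(2548, 2415) = 4963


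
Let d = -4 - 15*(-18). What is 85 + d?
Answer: 351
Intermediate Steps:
d = 266 (d = -4 + 270 = 266)
85 + d = 85 + 266 = 351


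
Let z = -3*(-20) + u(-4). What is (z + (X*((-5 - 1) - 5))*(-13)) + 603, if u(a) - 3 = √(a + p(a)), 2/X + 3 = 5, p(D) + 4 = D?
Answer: 809 + 2*I*√3 ≈ 809.0 + 3.4641*I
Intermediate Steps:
p(D) = -4 + D
X = 1 (X = 2/(-3 + 5) = 2/2 = 2*(½) = 1)
u(a) = 3 + √(-4 + 2*a) (u(a) = 3 + √(a + (-4 + a)) = 3 + √(-4 + 2*a))
z = 63 + 2*I*√3 (z = -3*(-20) + (3 + √(-4 + 2*(-4))) = 60 + (3 + √(-4 - 8)) = 60 + (3 + √(-12)) = 60 + (3 + 2*I*√3) = 63 + 2*I*√3 ≈ 63.0 + 3.4641*I)
(z + (X*((-5 - 1) - 5))*(-13)) + 603 = ((63 + 2*I*√3) + (1*((-5 - 1) - 5))*(-13)) + 603 = ((63 + 2*I*√3) + (1*(-6 - 5))*(-13)) + 603 = ((63 + 2*I*√3) + (1*(-11))*(-13)) + 603 = ((63 + 2*I*√3) - 11*(-13)) + 603 = ((63 + 2*I*√3) + 143) + 603 = (206 + 2*I*√3) + 603 = 809 + 2*I*√3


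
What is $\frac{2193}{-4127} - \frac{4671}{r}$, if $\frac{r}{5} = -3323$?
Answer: $- \frac{17159478}{68570105} \approx -0.25025$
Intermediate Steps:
$r = -16615$ ($r = 5 \left(-3323\right) = -16615$)
$\frac{2193}{-4127} - \frac{4671}{r} = \frac{2193}{-4127} - \frac{4671}{-16615} = 2193 \left(- \frac{1}{4127}\right) - - \frac{4671}{16615} = - \frac{2193}{4127} + \frac{4671}{16615} = - \frac{17159478}{68570105}$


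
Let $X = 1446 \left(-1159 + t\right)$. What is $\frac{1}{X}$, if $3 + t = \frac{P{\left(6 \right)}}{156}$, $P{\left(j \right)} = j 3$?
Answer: $- \frac{13}{21841107} \approx -5.9521 \cdot 10^{-7}$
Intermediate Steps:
$P{\left(j \right)} = 3 j$
$t = - \frac{75}{26}$ ($t = -3 + \frac{3 \cdot 6}{156} = -3 + 18 \cdot \frac{1}{156} = -3 + \frac{3}{26} = - \frac{75}{26} \approx -2.8846$)
$X = - \frac{21841107}{13}$ ($X = 1446 \left(-1159 - \frac{75}{26}\right) = 1446 \left(- \frac{30209}{26}\right) = - \frac{21841107}{13} \approx -1.6801 \cdot 10^{6}$)
$\frac{1}{X} = \frac{1}{- \frac{21841107}{13}} = - \frac{13}{21841107}$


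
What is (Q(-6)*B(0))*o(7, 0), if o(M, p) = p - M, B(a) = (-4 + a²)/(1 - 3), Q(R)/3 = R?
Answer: 252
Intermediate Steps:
Q(R) = 3*R
B(a) = 2 - a²/2 (B(a) = (-4 + a²)/(-2) = (-4 + a²)*(-½) = 2 - a²/2)
(Q(-6)*B(0))*o(7, 0) = ((3*(-6))*(2 - ½*0²))*(0 - 1*7) = (-18*(2 - ½*0))*(0 - 7) = -18*(2 + 0)*(-7) = -18*2*(-7) = -36*(-7) = 252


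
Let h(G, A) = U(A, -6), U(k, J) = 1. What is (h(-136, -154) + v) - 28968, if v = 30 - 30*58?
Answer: -30677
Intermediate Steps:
h(G, A) = 1
v = -1710 (v = 30 - 1740 = -1710)
(h(-136, -154) + v) - 28968 = (1 - 1710) - 28968 = -1709 - 28968 = -30677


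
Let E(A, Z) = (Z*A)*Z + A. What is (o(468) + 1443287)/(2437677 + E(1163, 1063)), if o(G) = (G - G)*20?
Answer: 1443287/1316592787 ≈ 0.0010962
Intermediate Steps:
o(G) = 0 (o(G) = 0*20 = 0)
E(A, Z) = A + A*Z**2 (E(A, Z) = (A*Z)*Z + A = A*Z**2 + A = A + A*Z**2)
(o(468) + 1443287)/(2437677 + E(1163, 1063)) = (0 + 1443287)/(2437677 + 1163*(1 + 1063**2)) = 1443287/(2437677 + 1163*(1 + 1129969)) = 1443287/(2437677 + 1163*1129970) = 1443287/(2437677 + 1314155110) = 1443287/1316592787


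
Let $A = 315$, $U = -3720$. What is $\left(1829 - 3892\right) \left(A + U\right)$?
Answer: $7024515$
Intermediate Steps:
$\left(1829 - 3892\right) \left(A + U\right) = \left(1829 - 3892\right) \left(315 - 3720\right) = \left(-2063\right) \left(-3405\right) = 7024515$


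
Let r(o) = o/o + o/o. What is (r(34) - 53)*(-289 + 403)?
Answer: -5814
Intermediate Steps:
r(o) = 2 (r(o) = 1 + 1 = 2)
(r(34) - 53)*(-289 + 403) = (2 - 53)*(-289 + 403) = -51*114 = -5814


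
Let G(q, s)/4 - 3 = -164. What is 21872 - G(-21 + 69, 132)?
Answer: 22516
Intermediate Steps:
G(q, s) = -644 (G(q, s) = 12 + 4*(-164) = 12 - 656 = -644)
21872 - G(-21 + 69, 132) = 21872 - 1*(-644) = 21872 + 644 = 22516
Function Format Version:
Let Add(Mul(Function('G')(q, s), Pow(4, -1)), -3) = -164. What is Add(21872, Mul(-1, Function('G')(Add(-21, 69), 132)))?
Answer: 22516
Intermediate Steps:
Function('G')(q, s) = -644 (Function('G')(q, s) = Add(12, Mul(4, -164)) = Add(12, -656) = -644)
Add(21872, Mul(-1, Function('G')(Add(-21, 69), 132))) = Add(21872, Mul(-1, -644)) = Add(21872, 644) = 22516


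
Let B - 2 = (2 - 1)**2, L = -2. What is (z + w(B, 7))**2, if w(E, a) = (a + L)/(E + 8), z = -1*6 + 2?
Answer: 1521/121 ≈ 12.570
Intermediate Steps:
z = -4 (z = -6 + 2 = -4)
B = 3 (B = 2 + (2 - 1)**2 = 2 + 1**2 = 2 + 1 = 3)
w(E, a) = (-2 + a)/(8 + E) (w(E, a) = (a - 2)/(E + 8) = (-2 + a)/(8 + E))
(z + w(B, 7))**2 = (-4 + (-2 + 7)/(8 + 3))**2 = (-4 + 5/11)**2 = (-39/11)**2 = 1521/121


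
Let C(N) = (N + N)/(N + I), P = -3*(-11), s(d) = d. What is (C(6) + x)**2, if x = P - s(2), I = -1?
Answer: 27889/25 ≈ 1115.6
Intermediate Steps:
P = 33
x = 31 (x = 33 - 1*2 = 33 - 2 = 31)
C(N) = 2*N/(-1 + N) (C(N) = (N + N)/(N - 1) = (2*N)/(-1 + N) = 2*N/(-1 + N))
(C(6) + x)**2 = (2*6/(-1 + 6) + 31)**2 = (2*6/5 + 31)**2 = (2*6*(1/5) + 31)**2 = (12/5 + 31)**2 = (167/5)**2 = 27889/25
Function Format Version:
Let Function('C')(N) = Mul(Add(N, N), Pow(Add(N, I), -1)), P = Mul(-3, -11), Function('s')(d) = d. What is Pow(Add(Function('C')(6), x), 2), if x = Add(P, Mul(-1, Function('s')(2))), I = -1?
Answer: Rational(27889, 25) ≈ 1115.6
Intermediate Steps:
P = 33
x = 31 (x = Add(33, Mul(-1, 2)) = Add(33, -2) = 31)
Function('C')(N) = Mul(2, N, Pow(Add(-1, N), -1)) (Function('C')(N) = Mul(Add(N, N), Pow(Add(N, -1), -1)) = Mul(Mul(2, N), Pow(Add(-1, N), -1)) = Mul(2, N, Pow(Add(-1, N), -1)))
Pow(Add(Function('C')(6), x), 2) = Pow(Add(Mul(2, 6, Pow(Add(-1, 6), -1)), 31), 2) = Pow(Add(Mul(2, 6, Pow(5, -1)), 31), 2) = Pow(Add(Mul(2, 6, Rational(1, 5)), 31), 2) = Pow(Add(Rational(12, 5), 31), 2) = Pow(Rational(167, 5), 2) = Rational(27889, 25)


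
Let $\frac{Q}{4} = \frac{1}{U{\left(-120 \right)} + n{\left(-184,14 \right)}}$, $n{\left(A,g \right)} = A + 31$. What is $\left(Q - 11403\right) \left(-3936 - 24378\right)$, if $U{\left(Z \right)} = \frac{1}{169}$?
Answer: $\frac{1043500592277}{3232} \approx 3.2287 \cdot 10^{8}$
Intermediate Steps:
$U{\left(Z \right)} = \frac{1}{169}$
$n{\left(A,g \right)} = 31 + A$
$Q = - \frac{169}{6464}$ ($Q = \frac{4}{\frac{1}{169} + \left(31 - 184\right)} = \frac{4}{\frac{1}{169} - 153} = \frac{4}{- \frac{25856}{169}} = 4 \left(- \frac{169}{25856}\right) = - \frac{169}{6464} \approx -0.026145$)
$\left(Q - 11403\right) \left(-3936 - 24378\right) = \left(- \frac{169}{6464} - 11403\right) \left(-3936 - 24378\right) = \left(- \frac{73709161}{6464}\right) \left(-28314\right) = \frac{1043500592277}{3232}$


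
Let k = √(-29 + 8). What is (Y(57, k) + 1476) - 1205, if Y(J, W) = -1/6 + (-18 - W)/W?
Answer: 1619/6 + 6*I*√21/7 ≈ 269.83 + 3.9279*I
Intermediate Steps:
k = I*√21 (k = √(-21) = I*√21 ≈ 4.5826*I)
Y(J, W) = -⅙ + (-18 - W)/W (Y(J, W) = -1*⅙ + (-18 - W)/W = -⅙ + (-18 - W)/W)
(Y(57, k) + 1476) - 1205 = ((-7/6 - 18*(-I*√21/21)) + 1476) - 1205 = ((-7/6 - (-6)*I*√21/7) + 1476) - 1205 = ((-7/6 + 6*I*√21/7) + 1476) - 1205 = (8849/6 + 6*I*√21/7) - 1205 = 1619/6 + 6*I*√21/7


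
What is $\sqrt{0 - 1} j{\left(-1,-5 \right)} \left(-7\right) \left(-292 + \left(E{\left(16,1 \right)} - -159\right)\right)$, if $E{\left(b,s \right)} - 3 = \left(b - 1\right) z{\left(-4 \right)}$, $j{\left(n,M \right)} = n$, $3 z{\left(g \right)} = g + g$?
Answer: $- 1190 i \approx - 1190.0 i$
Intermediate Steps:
$z{\left(g \right)} = \frac{2 g}{3}$ ($z{\left(g \right)} = \frac{g + g}{3} = \frac{2 g}{3}$)
$E{\left(b,s \right)} = \frac{17}{3} - \frac{8 b}{3}$ ($E{\left(b,s \right)} = 3 + \left(b - 1\right) \frac{2}{3} \left(-4\right) = 3 + \left(-1 + b\right) \left(- \frac{8}{3}\right) = 3 - \left(- \frac{8}{3} + \frac{8 b}{3}\right) = \frac{17}{3} - \frac{8 b}{3}$)
$\sqrt{0 - 1} j{\left(-1,-5 \right)} \left(-7\right) \left(-292 + \left(E{\left(16,1 \right)} - -159\right)\right) = \sqrt{0 - 1} \left(-1\right) \left(-7\right) \left(-292 + \left(\left(\frac{17}{3} - \frac{128}{3}\right) - -159\right)\right) = \sqrt{-1} \left(-1\right) \left(-7\right) \left(-292 + \left(\left(\frac{17}{3} - \frac{128}{3}\right) + 159\right)\right) = i \left(-1\right) \left(-7\right) \left(-292 + \left(-37 + 159\right)\right) = - i \left(-7\right) \left(-292 + 122\right) = 7 i \left(-170\right) = - 1190 i$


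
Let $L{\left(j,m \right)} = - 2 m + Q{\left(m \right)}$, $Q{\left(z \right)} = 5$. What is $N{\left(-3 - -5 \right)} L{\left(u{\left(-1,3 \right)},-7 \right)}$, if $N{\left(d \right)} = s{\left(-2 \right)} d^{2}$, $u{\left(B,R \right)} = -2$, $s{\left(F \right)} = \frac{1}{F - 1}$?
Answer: $- \frac{76}{3} \approx -25.333$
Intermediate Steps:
$s{\left(F \right)} = \frac{1}{-1 + F}$
$L{\left(j,m \right)} = 5 - 2 m$ ($L{\left(j,m \right)} = - 2 m + 5 = 5 - 2 m$)
$N{\left(d \right)} = - \frac{d^{2}}{3}$ ($N{\left(d \right)} = \frac{d^{2}}{-1 - 2} = \frac{d^{2}}{-3} = - \frac{d^{2}}{3}$)
$N{\left(-3 - -5 \right)} L{\left(u{\left(-1,3 \right)},-7 \right)} = - \frac{\left(-3 - -5\right)^{2}}{3} \left(5 - -14\right) = - \frac{\left(-3 + 5\right)^{2}}{3} \left(5 + 14\right) = - \frac{2^{2}}{3} \cdot 19 = \left(- \frac{1}{3}\right) 4 \cdot 19 = \left(- \frac{4}{3}\right) 19 = - \frac{76}{3}$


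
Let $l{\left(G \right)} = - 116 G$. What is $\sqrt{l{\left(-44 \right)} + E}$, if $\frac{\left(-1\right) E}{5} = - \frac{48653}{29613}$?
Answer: $\frac{\sqrt{4483053347421}}{29613} \approx 71.5$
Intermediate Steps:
$E = \frac{243265}{29613}$ ($E = - 5 \left(- \frac{48653}{29613}\right) = - 5 \left(\left(-48653\right) \frac{1}{29613}\right) = \left(-5\right) \left(- \frac{48653}{29613}\right) = \frac{243265}{29613} \approx 8.2148$)
$\sqrt{l{\left(-44 \right)} + E} = \sqrt{\left(-116\right) \left(-44\right) + \frac{243265}{29613}} = \sqrt{5104 + \frac{243265}{29613}} = \sqrt{\frac{151388017}{29613}} = \frac{\sqrt{4483053347421}}{29613}$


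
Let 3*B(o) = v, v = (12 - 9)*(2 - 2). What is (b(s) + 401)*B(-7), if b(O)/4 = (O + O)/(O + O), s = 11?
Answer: 0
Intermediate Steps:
v = 0 (v = 3*0 = 0)
b(O) = 4 (b(O) = 4*((O + O)/(O + O)) = 4*((2*O)/((2*O))) = 4*((2*O)*(1/(2*O))) = 4*1 = 4)
B(o) = 0 (B(o) = (⅓)*0 = 0)
(b(s) + 401)*B(-7) = (4 + 401)*0 = 405*0 = 0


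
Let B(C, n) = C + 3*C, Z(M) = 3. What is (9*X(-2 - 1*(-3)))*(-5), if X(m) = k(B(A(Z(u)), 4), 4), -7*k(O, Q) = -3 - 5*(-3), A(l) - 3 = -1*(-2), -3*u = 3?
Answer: 540/7 ≈ 77.143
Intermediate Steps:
u = -1 (u = -1/3*3 = -1)
A(l) = 5 (A(l) = 3 - 1*(-2) = 3 + 2 = 5)
B(C, n) = 4*C
k(O, Q) = -12/7 (k(O, Q) = -(-3 - 5*(-3))/7 = -(-3 + 15)/7 = -1/7*12 = -12/7)
X(m) = -12/7
(9*X(-2 - 1*(-3)))*(-5) = (9*(-12/7))*(-5) = -108/7*(-5) = 540/7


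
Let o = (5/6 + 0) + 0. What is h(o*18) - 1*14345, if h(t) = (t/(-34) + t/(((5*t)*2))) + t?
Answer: -1218079/85 ≈ -14330.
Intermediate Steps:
o = 5/6 (o = (5*(1/6) + 0) + 0 = (5/6 + 0) + 0 = 5/6 + 0 = 5/6 ≈ 0.83333)
h(t) = 1/10 + 33*t/34 (h(t) = (t*(-1/34) + t/((10*t))) + t = (-t/34 + t*(1/(10*t))) + t = (-t/34 + 1/10) + t = (1/10 - t/34) + t = 1/10 + 33*t/34)
h(o*18) - 1*14345 = (1/10 + 33*((5/6)*18)/34) - 1*14345 = (1/10 + (33/34)*15) - 14345 = (1/10 + 495/34) - 14345 = 1246/85 - 14345 = -1218079/85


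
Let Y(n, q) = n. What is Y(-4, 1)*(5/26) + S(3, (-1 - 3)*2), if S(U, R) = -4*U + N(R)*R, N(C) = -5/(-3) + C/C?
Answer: -1330/39 ≈ -34.103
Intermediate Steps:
N(C) = 8/3 (N(C) = -5*(-⅓) + 1 = 5/3 + 1 = 8/3)
S(U, R) = -4*U + 8*R/3
Y(-4, 1)*(5/26) + S(3, (-1 - 3)*2) = -20/26 + (-4*3 + 8*((-1 - 3)*2)/3) = -20/26 + (-12 + 8*(-4*2)/3) = -4*5/26 + (-12 + (8/3)*(-8)) = -10/13 + (-12 - 64/3) = -10/13 - 100/3 = -1330/39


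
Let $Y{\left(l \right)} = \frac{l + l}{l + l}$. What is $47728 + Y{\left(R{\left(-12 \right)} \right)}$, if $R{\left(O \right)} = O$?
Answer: $47729$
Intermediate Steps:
$Y{\left(l \right)} = 1$ ($Y{\left(l \right)} = \frac{2 l}{2 l} = 2 l \frac{1}{2 l} = 1$)
$47728 + Y{\left(R{\left(-12 \right)} \right)} = 47728 + 1 = 47729$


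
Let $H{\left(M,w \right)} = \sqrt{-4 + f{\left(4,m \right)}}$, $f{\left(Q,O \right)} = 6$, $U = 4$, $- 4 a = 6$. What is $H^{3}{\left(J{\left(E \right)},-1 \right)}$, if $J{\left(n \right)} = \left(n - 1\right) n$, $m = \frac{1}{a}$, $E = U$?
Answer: $2 \sqrt{2} \approx 2.8284$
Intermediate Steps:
$a = - \frac{3}{2}$ ($a = \left(- \frac{1}{4}\right) 6 = - \frac{3}{2} \approx -1.5$)
$E = 4$
$m = - \frac{2}{3}$ ($m = \frac{1}{- \frac{3}{2}} = - \frac{2}{3} \approx -0.66667$)
$J{\left(n \right)} = n \left(-1 + n\right)$ ($J{\left(n \right)} = \left(n - 1\right) n = \left(-1 + n\right) n = n \left(-1 + n\right)$)
$H{\left(M,w \right)} = \sqrt{2}$ ($H{\left(M,w \right)} = \sqrt{-4 + 6} = \sqrt{2}$)
$H^{3}{\left(J{\left(E \right)},-1 \right)} = \left(\sqrt{2}\right)^{3} = 2 \sqrt{2}$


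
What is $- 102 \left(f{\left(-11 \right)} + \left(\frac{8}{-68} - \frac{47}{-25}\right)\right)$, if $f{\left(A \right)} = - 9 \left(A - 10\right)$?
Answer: $- \frac{486444}{25} \approx -19458.0$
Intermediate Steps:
$f{\left(A \right)} = 90 - 9 A$ ($f{\left(A \right)} = - 9 \left(-10 + A\right) = 90 - 9 A$)
$- 102 \left(f{\left(-11 \right)} + \left(\frac{8}{-68} - \frac{47}{-25}\right)\right) = - 102 \left(\left(90 - -99\right) + \left(\frac{8}{-68} - \frac{47}{-25}\right)\right) = - 102 \left(\left(90 + 99\right) + \left(8 \left(- \frac{1}{68}\right) - - \frac{47}{25}\right)\right) = - 102 \left(189 + \left(- \frac{2}{17} + \frac{47}{25}\right)\right) = - 102 \left(189 + \frac{749}{425}\right) = \left(-102\right) \frac{81074}{425} = - \frac{486444}{25}$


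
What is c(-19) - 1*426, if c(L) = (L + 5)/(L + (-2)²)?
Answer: -6376/15 ≈ -425.07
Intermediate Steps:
c(L) = (5 + L)/(4 + L) (c(L) = (5 + L)/(L + 4) = (5 + L)/(4 + L))
c(-19) - 1*426 = (5 - 19)/(4 - 19) - 1*426 = -14/(-15) - 426 = -1/15*(-14) - 426 = 14/15 - 426 = -6376/15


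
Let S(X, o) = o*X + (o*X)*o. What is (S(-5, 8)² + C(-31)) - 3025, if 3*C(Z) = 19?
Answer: 379744/3 ≈ 1.2658e+5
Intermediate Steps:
C(Z) = 19/3 (C(Z) = (⅓)*19 = 19/3)
S(X, o) = X*o + X*o² (S(X, o) = X*o + (X*o)*o = X*o + X*o²)
(S(-5, 8)² + C(-31)) - 3025 = ((-5*8*(1 + 8))² + 19/3) - 3025 = ((-5*8*9)² + 19/3) - 3025 = ((-360)² + 19/3) - 3025 = (129600 + 19/3) - 3025 = 388819/3 - 3025 = 379744/3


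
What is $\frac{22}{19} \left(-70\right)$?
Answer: $- \frac{1540}{19} \approx -81.053$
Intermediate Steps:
$\frac{22}{19} \left(-70\right) = - \frac{1540}{19}$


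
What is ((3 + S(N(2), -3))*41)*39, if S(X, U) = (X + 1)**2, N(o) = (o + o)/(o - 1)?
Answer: 44772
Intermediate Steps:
N(o) = 2*o/(-1 + o) (N(o) = (2*o)/(-1 + o) = 2*o/(-1 + o))
S(X, U) = (1 + X)**2
((3 + S(N(2), -3))*41)*39 = ((3 + (1 + 2*2/(-1 + 2))**2)*41)*39 = ((3 + (1 + 2*2/1)**2)*41)*39 = ((3 + (1 + 2*2*1)**2)*41)*39 = ((3 + (1 + 4)**2)*41)*39 = ((3 + 5**2)*41)*39 = ((3 + 25)*41)*39 = (28*41)*39 = 1148*39 = 44772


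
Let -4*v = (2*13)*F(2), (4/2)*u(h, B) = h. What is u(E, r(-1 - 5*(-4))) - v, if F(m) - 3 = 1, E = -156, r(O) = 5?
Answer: -52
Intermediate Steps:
u(h, B) = h/2
F(m) = 4 (F(m) = 3 + 1 = 4)
v = -26 (v = -2*13*4/4 = -13*4/2 = -1/4*104 = -26)
u(E, r(-1 - 5*(-4))) - v = (1/2)*(-156) - 1*(-26) = -78 + 26 = -52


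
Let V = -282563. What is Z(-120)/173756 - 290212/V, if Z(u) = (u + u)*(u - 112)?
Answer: 16539796028/12274254157 ≈ 1.3475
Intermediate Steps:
Z(u) = 2*u*(-112 + u) (Z(u) = (2*u)*(-112 + u) = 2*u*(-112 + u))
Z(-120)/173756 - 290212/V = (2*(-120)*(-112 - 120))/173756 - 290212/(-282563) = (2*(-120)*(-232))*(1/173756) - 290212*(-1/282563) = 55680*(1/173756) + 290212/282563 = 13920/43439 + 290212/282563 = 16539796028/12274254157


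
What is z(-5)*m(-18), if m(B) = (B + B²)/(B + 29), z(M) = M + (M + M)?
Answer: -4590/11 ≈ -417.27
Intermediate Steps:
z(M) = 3*M (z(M) = M + 2*M = 3*M)
m(B) = (B + B²)/(29 + B)
z(-5)*m(-18) = (3*(-5))*(-18*(1 - 18)/(29 - 18)) = -(-270)*(-17)/11 = -15*306/11 = -4590/11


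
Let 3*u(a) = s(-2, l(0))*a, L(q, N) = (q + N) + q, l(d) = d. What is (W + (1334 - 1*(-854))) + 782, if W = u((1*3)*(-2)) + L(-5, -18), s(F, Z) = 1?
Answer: 2940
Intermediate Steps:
L(q, N) = N + 2*q (L(q, N) = (N + q) + q = N + 2*q)
u(a) = a/3 (u(a) = (1*a)/3 = a/3)
W = -30 (W = ((1*3)*(-2))/3 + (-18 + 2*(-5)) = (3*(-2))/3 + (-18 - 10) = (⅓)*(-6) - 28 = -2 - 28 = -30)
(W + (1334 - 1*(-854))) + 782 = (-30 + (1334 - 1*(-854))) + 782 = (-30 + (1334 + 854)) + 782 = (-30 + 2188) + 782 = 2158 + 782 = 2940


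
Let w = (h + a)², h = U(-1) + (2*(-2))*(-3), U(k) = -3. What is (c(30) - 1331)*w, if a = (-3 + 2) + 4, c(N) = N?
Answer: -187344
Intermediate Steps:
a = 3 (a = -1 + 4 = 3)
h = 9 (h = -3 + (2*(-2))*(-3) = -3 - 4*(-3) = -3 + 12 = 9)
w = 144 (w = (9 + 3)² = 12² = 144)
(c(30) - 1331)*w = (30 - 1331)*144 = -1301*144 = -187344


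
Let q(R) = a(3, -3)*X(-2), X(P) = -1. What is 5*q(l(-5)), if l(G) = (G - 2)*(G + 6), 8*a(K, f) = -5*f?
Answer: -75/8 ≈ -9.3750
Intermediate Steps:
a(K, f) = -5*f/8 (a(K, f) = (-5*f)/8 = -5*f/8)
l(G) = (-2 + G)*(6 + G)
q(R) = -15/8 (q(R) = -5/8*(-3)*(-1) = (15/8)*(-1) = -15/8)
5*q(l(-5)) = 5*(-15/8) = -75/8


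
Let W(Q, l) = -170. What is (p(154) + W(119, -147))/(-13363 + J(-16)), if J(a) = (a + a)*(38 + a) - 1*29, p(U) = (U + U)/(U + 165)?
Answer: 2451/204392 ≈ 0.011992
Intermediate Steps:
p(U) = 2*U/(165 + U) (p(U) = (2*U)/(165 + U) = 2*U/(165 + U))
J(a) = -29 + 2*a*(38 + a) (J(a) = (2*a)*(38 + a) - 29 = 2*a*(38 + a) - 29 = -29 + 2*a*(38 + a))
(p(154) + W(119, -147))/(-13363 + J(-16)) = (2*154/(165 + 154) - 170)/(-13363 + (-29 + 2*(-16)² + 76*(-16))) = (2*154/319 - 170)/(-13363 + (-29 + 2*256 - 1216)) = (2*154*(1/319) - 170)/(-13363 + (-29 + 512 - 1216)) = (28/29 - 170)/(-13363 - 733) = -4902/29/(-14096) = -4902/29*(-1/14096) = 2451/204392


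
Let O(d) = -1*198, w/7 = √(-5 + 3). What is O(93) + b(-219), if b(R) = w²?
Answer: -296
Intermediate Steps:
w = 7*I*√2 (w = 7*√(-5 + 3) = 7*√(-2) = 7*(I*√2) = 7*I*√2 ≈ 9.8995*I)
O(d) = -198
b(R) = -98 (b(R) = (7*I*√2)² = -98)
O(93) + b(-219) = -198 - 98 = -296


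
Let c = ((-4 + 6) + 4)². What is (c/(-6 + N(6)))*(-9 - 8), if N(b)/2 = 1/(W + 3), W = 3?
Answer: 108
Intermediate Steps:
N(b) = ⅓ (N(b) = 2/(3 + 3) = 2/6 = 2*(⅙) = ⅓)
c = 36 (c = (2 + 4)² = 6² = 36)
(c/(-6 + N(6)))*(-9 - 8) = (36/(-6 + ⅓))*(-9 - 8) = (36/(-17/3))*(-17) = -3/17*36*(-17) = -108/17*(-17) = 108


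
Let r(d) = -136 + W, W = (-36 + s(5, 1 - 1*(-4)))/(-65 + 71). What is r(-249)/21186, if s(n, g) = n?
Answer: -77/11556 ≈ -0.0066632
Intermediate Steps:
W = -31/6 (W = (-36 + 5)/(-65 + 71) = -31/6 ≈ -5.1667)
r(d) = -847/6 (r(d) = -136 - 31/6 = -847/6)
r(-249)/21186 = -847/6/21186 = -847/6*1/21186 = -77/11556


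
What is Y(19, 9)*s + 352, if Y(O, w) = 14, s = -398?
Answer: -5220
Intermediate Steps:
Y(19, 9)*s + 352 = 14*(-398) + 352 = -5572 + 352 = -5220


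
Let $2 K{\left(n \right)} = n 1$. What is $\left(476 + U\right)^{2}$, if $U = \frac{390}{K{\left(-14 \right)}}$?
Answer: $\frac{8655364}{49} \approx 1.7664 \cdot 10^{5}$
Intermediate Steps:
$K{\left(n \right)} = \frac{n}{2}$ ($K{\left(n \right)} = \frac{n 1}{2} = \frac{n}{2}$)
$U = - \frac{390}{7}$ ($U = \frac{390}{\frac{1}{2} \left(-14\right)} = \frac{390}{-7} = 390 \left(- \frac{1}{7}\right) = - \frac{390}{7} \approx -55.714$)
$\left(476 + U\right)^{2} = \left(476 - \frac{390}{7}\right)^{2} = \left(\frac{2942}{7}\right)^{2} = \frac{8655364}{49}$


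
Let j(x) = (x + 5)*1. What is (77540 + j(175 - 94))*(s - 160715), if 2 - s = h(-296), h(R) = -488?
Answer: -12437625850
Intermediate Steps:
j(x) = 5 + x (j(x) = (5 + x)*1 = 5 + x)
s = 490 (s = 2 - 1*(-488) = 2 + 488 = 490)
(77540 + j(175 - 94))*(s - 160715) = (77540 + (5 + (175 - 94)))*(490 - 160715) = (77540 + (5 + 81))*(-160225) = (77540 + 86)*(-160225) = 77626*(-160225) = -12437625850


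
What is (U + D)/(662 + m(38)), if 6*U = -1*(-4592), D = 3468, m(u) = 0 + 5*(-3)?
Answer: 12700/1941 ≈ 6.5430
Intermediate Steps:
m(u) = -15 (m(u) = 0 - 15 = -15)
U = 2296/3 (U = (-1*(-4592))/6 = (1/6)*4592 = 2296/3 ≈ 765.33)
(U + D)/(662 + m(38)) = (2296/3 + 3468)/(662 - 15) = (12700/3)/647 = (12700/3)*(1/647) = 12700/1941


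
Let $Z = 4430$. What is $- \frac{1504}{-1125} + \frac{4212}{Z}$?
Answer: $\frac{1140122}{498375} \approx 2.2877$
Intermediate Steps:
$- \frac{1504}{-1125} + \frac{4212}{Z} = - \frac{1504}{-1125} + \frac{4212}{4430} = \left(-1504\right) \left(- \frac{1}{1125}\right) + 4212 \cdot \frac{1}{4430} = \frac{1504}{1125} + \frac{2106}{2215} = \frac{1140122}{498375}$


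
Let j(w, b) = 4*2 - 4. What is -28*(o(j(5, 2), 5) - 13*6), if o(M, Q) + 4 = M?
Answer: 2184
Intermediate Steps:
j(w, b) = 4 (j(w, b) = 8 - 4 = 4)
o(M, Q) = -4 + M
-28*(o(j(5, 2), 5) - 13*6) = -28*((-4 + 4) - 13*6) = -28*(0 - 78) = -28*(-78) = 2184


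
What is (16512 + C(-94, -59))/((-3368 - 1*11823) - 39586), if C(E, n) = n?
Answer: -16453/54777 ≈ -0.30036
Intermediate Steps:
(16512 + C(-94, -59))/((-3368 - 1*11823) - 39586) = (16512 - 59)/((-3368 - 1*11823) - 39586) = 16453/((-3368 - 11823) - 39586) = 16453/(-15191 - 39586) = 16453/(-54777) = 16453*(-1/54777) = -16453/54777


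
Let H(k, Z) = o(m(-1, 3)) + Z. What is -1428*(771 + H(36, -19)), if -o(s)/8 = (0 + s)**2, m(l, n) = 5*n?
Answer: 1496544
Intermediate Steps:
o(s) = -8*s**2 (o(s) = -8*(0 + s)**2 = -8*s**2)
H(k, Z) = -1800 + Z (H(k, Z) = -8*(5*3)**2 + Z = -8*15**2 + Z = -8*225 + Z = -1800 + Z)
-1428*(771 + H(36, -19)) = -1428*(771 + (-1800 - 19)) = -1428*(771 - 1819) = -1428*(-1048) = 1496544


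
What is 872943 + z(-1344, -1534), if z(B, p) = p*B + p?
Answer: 2933105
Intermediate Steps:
z(B, p) = p + B*p (z(B, p) = B*p + p = p + B*p)
872943 + z(-1344, -1534) = 872943 - 1534*(1 - 1344) = 872943 - 1534*(-1343) = 872943 + 2060162 = 2933105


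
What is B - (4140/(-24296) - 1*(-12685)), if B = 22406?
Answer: 59046389/6074 ≈ 9721.2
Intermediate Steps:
B - (4140/(-24296) - 1*(-12685)) = 22406 - (4140/(-24296) - 1*(-12685)) = 22406 - (4140*(-1/24296) + 12685) = 22406 - (-1035/6074 + 12685) = 22406 - 1*77047655/6074 = 22406 - 77047655/6074 = 59046389/6074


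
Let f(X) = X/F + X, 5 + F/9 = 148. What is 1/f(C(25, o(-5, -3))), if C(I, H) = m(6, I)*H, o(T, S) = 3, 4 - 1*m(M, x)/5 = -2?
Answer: 143/12880 ≈ 0.011102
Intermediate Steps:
F = 1287 (F = -45 + 9*148 = -45 + 1332 = 1287)
m(M, x) = 30 (m(M, x) = 20 - 5*(-2) = 20 + 10 = 30)
C(I, H) = 30*H
f(X) = 1288*X/1287 (f(X) = X/1287 + X = 1288*X/1287)
1/f(C(25, o(-5, -3))) = 1/(1288*(30*3)/1287) = 1/((1288/1287)*90) = 1/(12880/143) = 143/12880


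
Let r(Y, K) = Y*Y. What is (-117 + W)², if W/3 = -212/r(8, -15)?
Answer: 4124961/256 ≈ 16113.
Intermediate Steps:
r(Y, K) = Y²
W = -159/16 (W = 3*(-212/(8²)) = 3*(-212/64) = 3*(-212*1/64) = 3*(-53/16) = -159/16 ≈ -9.9375)
(-117 + W)² = (-117 - 159/16)² = (-2031/16)² = 4124961/256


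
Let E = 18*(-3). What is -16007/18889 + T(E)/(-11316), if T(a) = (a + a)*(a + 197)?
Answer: 9215542/17812327 ≈ 0.51737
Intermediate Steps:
E = -54
T(a) = 2*a*(197 + a) (T(a) = (2*a)*(197 + a) = 2*a*(197 + a))
-16007/18889 + T(E)/(-11316) = -16007/18889 + (2*(-54)*(197 - 54))/(-11316) = -16007*1/18889 + (2*(-54)*143)*(-1/11316) = -16007/18889 - 15444*(-1/11316) = -16007/18889 + 1287/943 = 9215542/17812327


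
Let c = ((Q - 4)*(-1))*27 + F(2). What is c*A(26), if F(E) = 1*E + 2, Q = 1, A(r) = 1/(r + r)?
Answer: 85/52 ≈ 1.6346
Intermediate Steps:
A(r) = 1/(2*r)
F(E) = 2 + E (F(E) = E + 2 = 2 + E)
c = 85 (c = ((1 - 4)*(-1))*27 + (2 + 2) = -3*(-1)*27 + 4 = 3*27 + 4 = 81 + 4 = 85)
c*A(26) = 85*((1/2)/26) = 85*((1/2)*(1/26)) = 85*(1/52) = 85/52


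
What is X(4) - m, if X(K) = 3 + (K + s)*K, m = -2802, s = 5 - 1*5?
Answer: 2821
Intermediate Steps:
s = 0 (s = 5 - 5 = 0)
X(K) = 3 + K² (X(K) = 3 + (K + 0)*K = 3 + K*K = 3 + K²)
X(4) - m = (3 + 4²) - 1*(-2802) = (3 + 16) + 2802 = 19 + 2802 = 2821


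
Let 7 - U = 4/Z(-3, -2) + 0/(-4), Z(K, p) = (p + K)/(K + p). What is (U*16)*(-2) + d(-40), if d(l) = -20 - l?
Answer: -76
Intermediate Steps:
Z(K, p) = 1 (Z(K, p) = (K + p)/(K + p) = 1)
U = 3 (U = 7 - (4/1 + 0/(-4)) = 7 - (4*1 + 0*(-¼)) = 7 - (4 + 0) = 7 - 1*4 = 7 - 4 = 3)
(U*16)*(-2) + d(-40) = (3*16)*(-2) + (-20 - 1*(-40)) = 48*(-2) + (-20 + 40) = -96 + 20 = -76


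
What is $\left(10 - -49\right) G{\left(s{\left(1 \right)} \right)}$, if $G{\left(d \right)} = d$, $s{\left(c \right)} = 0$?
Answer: $0$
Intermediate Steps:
$\left(10 - -49\right) G{\left(s{\left(1 \right)} \right)} = \left(10 - -49\right) 0 = \left(10 + 49\right) 0 = 59 \cdot 0 = 0$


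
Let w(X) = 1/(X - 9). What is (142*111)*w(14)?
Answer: 15762/5 ≈ 3152.4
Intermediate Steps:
w(X) = 1/(-9 + X)
(142*111)*w(14) = (142*111)/(-9 + 14) = 15762/5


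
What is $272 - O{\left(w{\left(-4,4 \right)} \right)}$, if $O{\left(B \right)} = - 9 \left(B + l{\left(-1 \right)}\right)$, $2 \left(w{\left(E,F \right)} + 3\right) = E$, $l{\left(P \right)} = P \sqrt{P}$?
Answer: $227 - 9 i \approx 227.0 - 9.0 i$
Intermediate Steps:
$l{\left(P \right)} = P^{\frac{3}{2}}$
$w{\left(E,F \right)} = -3 + \frac{E}{2}$
$O{\left(B \right)} = - 9 B + 9 i$ ($O{\left(B \right)} = - 9 \left(B + \left(-1\right)^{\frac{3}{2}}\right) = - 9 \left(B - i\right) = - 9 B + 9 i$)
$272 - O{\left(w{\left(-4,4 \right)} \right)} = 272 - \left(- 9 \left(-3 + \frac{1}{2} \left(-4\right)\right) + 9 i\right) = 272 - \left(- 9 \left(-3 - 2\right) + 9 i\right) = 272 - \left(\left(-9\right) \left(-5\right) + 9 i\right) = 272 - \left(45 + 9 i\right) = 227 - 9 i$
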